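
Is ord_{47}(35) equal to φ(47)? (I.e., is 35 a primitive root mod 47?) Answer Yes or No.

φ(47) = 47 − 1 = 46 = 2 · 23.
An element g generates (Z/47Z)^× iff g^(46/q) ≢ 1 (mod 47) for each prime q ∈ {2, 23}.
35^23 ≡ 46 (mod 47)  [q = 2: ≢ 1 ✓]
35^2 ≡ 3 (mod 47)  [q = 23: ≢ 1 ✓]
None equal 1, so ord_47(35) = 46: 35 is a primitive root.

Yes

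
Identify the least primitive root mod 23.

5

φ(23) = 23 − 1 = 22 = 2 · 11.
g is a primitive root iff g^(22/q) ≢ 1 (mod 23) for each prime q ∈ {2, 11}.
g = 2: 2^11 ≡ 1 — hits 1, so not a primitive root.
g = 3: 3^11 ≡ 1 — hits 1, so not a primitive root.
g = 4: 4^11 ≡ 1 — hits 1, so not a primitive root.
g = 5: 5^11 ≡ 22; 5^2 ≡ 2 — none is 1, so 5 is a primitive root.
So 5 is the smallest generator of (Z/23Z)^×.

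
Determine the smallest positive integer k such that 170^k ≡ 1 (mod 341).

Since 170 ∈ (Z/341Z)^×, its order divides φ(341) = φ(11·31) = (11−1)·(31−1) = 10·30 = 300 = 2^2 · 3 · 5^2.
Divisors of 300: 1, 2, 3, 4, 5, 6, 10, 12, 15, 20, 25, 30, 50, 60, 75, 100, 150, 300.
Check 170^d mod 341 for each divisor in increasing order:
170^1 ≡ 170 (mod 341)
170^2 ≡ 256 (mod 341)
170^3 ≡ 213 (mod 341)
170^4 ≡ 64 (mod 341)
170^5 ≡ 309 (mod 341)
170^6 ≡ 16 (mod 341)
170^10 ≡ 1 (mod 341) ✓
Hence ord(170) = 10.

10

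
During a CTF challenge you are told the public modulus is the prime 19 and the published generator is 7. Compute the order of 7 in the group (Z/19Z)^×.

3

By Lagrange's theorem, ord_19(7) divides φ(19) = 19 − 1 = 18 = 2 · 3^2.
Divisors of 18: 1, 2, 3, 6, 9, 18.
Evaluate successive powers at the divisors of 18:
7^1 ≡ 7 (mod 19)
7^2 ≡ 11 (mod 19)
7^3 ≡ 1 (mod 19) ✓
Hence ord(7) = 3.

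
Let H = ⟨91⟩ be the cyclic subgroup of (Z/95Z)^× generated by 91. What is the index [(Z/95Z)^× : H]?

By Lagrange's theorem, ord_95(91) divides φ(95) = φ(5·19) = (5−1)·(19−1) = 4·18 = 72 = 2^3 · 3^2.
Divisors of 72: 1, 2, 3, 4, 6, 8, 9, 12, 18, 24, 36, 72.
Evaluate successive powers at the divisors of 72:
91^1 ≡ 91
91^2 ≡ 16
91^3 ≡ 31
91^4 ≡ 66
91^6 ≡ 11
91^8 ≡ 81
91^9 ≡ 56
91^12 ≡ 26
91^18 ≡ 1
So ord_95(91) = 18, hence |⟨91⟩| = 18.
The index is φ(95) / ord(91) = 72 / 18 = 4.

4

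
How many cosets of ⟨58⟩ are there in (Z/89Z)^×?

1

By Lagrange's theorem, ord_89(58) divides φ(89) = 89 − 1 = 88 = 2^3 · 11.
Divisors of 88: 1, 2, 4, 8, 11, 22, 44, 88.
Evaluate successive powers at the divisors of 88:
58^1 ≡ 58 (mod 89)
58^2 ≡ 71 (mod 89)
58^4 ≡ 57 (mod 89)
58^8 ≡ 45 (mod 89)
58^11 ≡ 12 (mod 89)
58^22 ≡ 55 (mod 89)
58^44 ≡ 88 (mod 89)
58^88 ≡ 1 (mod 89) ✓
Thus |⟨58⟩| = ord(58) = 88.
The index is φ(89) / ord(58) = 88 / 88 = 1.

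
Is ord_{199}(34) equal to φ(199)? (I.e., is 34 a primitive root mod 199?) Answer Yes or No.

Yes

φ(199) = 199 − 1 = 198 = 2 · 3^2 · 11.
An element g generates (Z/199Z)^× iff g^(198/q) ≢ 1 (mod 199) for each prime q ∈ {2, 3, 11}.
34^99 ≡ 198 (mod 199)  [q = 2: ≢ 1 ✓]
34^66 ≡ 106 (mod 199)  [q = 3: ≢ 1 ✓]
34^18 ≡ 114 (mod 199)  [q = 11: ≢ 1 ✓]
Every test exponent gives a nontrivial residue, hence 34 generates the full group.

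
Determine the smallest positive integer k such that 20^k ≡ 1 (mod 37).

36

ord(20) | φ(37) = 37 − 1 = 36 = 2^2 · 3^2.
Divisors of 36: 1, 2, 3, 4, 6, 9, 12, 18, 36.
Compute 20^d (mod 37) for the divisors d until we hit 1:
20^1 ≡ 20 (mod 37)
20^2 ≡ 30 (mod 37)
20^3 ≡ 8 (mod 37)
20^4 ≡ 12 (mod 37)
20^6 ≡ 27 (mod 37)
20^9 ≡ 31 (mod 37)
20^12 ≡ 26 (mod 37)
20^18 ≡ 36 (mod 37)
20^36 ≡ 1 (mod 37) ✓
The smallest such exponent is 36, so the order of 20 is 36.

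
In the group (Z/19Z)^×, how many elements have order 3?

2

φ(19) = 19 − 1 = 18 = 2 · 3^2.
In a cyclic group of order 18, there are φ(d) elements of order d for each divisor d of 18, and zero for non-divisors.
3 | 18, and φ(3) = 3 − 1 = 2.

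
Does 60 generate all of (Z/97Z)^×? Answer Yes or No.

Yes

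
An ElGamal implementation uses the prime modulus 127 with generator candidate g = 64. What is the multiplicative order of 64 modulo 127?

7

ord(64) | φ(127) = 127 − 1 = 126 = 2 · 3^2 · 7.
Divisors of 126: 1, 2, 3, 6, 7, 9, 14, 18, 21, 42, 63, 126.
Compute 64^d (mod 127) for the divisors d until we hit 1:
64^1 ≡ 64 (mod 127)
64^2 ≡ 32 (mod 127)
64^3 ≡ 16 (mod 127)
64^6 ≡ 2 (mod 127)
64^7 ≡ 1 (mod 127) ✓
Hence ord(64) = 7.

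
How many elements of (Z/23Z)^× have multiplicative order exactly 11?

φ(23) = 23 − 1 = 22 = 2 · 11.
In a cyclic group of order 22, there are φ(d) elements of order d for each divisor d of 22, and zero for non-divisors.
11 | 22, and φ(11) = 11 − 1 = 10.

10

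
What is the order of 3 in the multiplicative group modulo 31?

30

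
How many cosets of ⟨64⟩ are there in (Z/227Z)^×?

The order of 64 must divide φ(227) = 227 − 1 = 226 = 2 · 113.
Divisors of 226: 1, 2, 113, 226.
Check 64^d mod 227 for each divisor in increasing order:
64^1 ≡ 64 (mod 227)
64^2 ≡ 10 (mod 227)
64^113 ≡ 1 (mod 227) ✓
So ord_227(64) = 113, hence |⟨64⟩| = 113.
Index = |(Z/227Z)^×| / |⟨64⟩| = 226 / 113 = 2.

2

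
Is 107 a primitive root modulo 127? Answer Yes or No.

No

φ(127) = 127 − 1 = 126 = 2 · 3^2 · 7.
An element g generates (Z/127Z)^× iff g^(126/q) ≢ 1 (mod 127) for each prime q ∈ {2, 3, 7}.
107^63 ≡ 1 (mod 127)  [q = 2: ≡ 1 ✗]
107^42 ≡ 1 (mod 127)  [q = 3: ≡ 1 ✗]
107^18 ≡ 1 (mod 127)  [q = 7: ≡ 1 ✗]
The check at q = 2 fails, so 107 generates a proper subgroup.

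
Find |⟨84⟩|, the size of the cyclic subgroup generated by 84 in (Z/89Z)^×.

Since 84 ∈ (Z/89Z)^×, its order divides φ(89) = 89 − 1 = 88 = 2^3 · 11.
Divisors of 88: 1, 2, 4, 8, 11, 22, 44, 88.
Test each divisor d:
84^1 ≡ 84 (mod 89)
84^2 ≡ 25 (mod 89)
84^4 ≡ 2 (mod 89)
84^8 ≡ 4 (mod 89)
84^11 ≡ 34 (mod 89)
84^22 ≡ 88 (mod 89)
84^44 ≡ 1 (mod 89) ✓
The smallest such exponent is 44, so the order of 84 is 44.

44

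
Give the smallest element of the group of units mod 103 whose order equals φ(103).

5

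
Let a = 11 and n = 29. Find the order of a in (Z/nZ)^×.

28

Since 11 ∈ (Z/29Z)^×, its order divides φ(29) = 29 − 1 = 28 = 2^2 · 7.
Divisors of 28: 1, 2, 4, 7, 14, 28.
Compute 11^d (mod 29) for the divisors d until we hit 1:
11^1 ≡ 11 (mod 29)
11^2 ≡ 5 (mod 29)
11^4 ≡ 25 (mod 29)
11^7 ≡ 12 (mod 29)
11^14 ≡ 28 (mod 29)
11^28 ≡ 1 (mod 29) ✓
The smallest such exponent is 28, so the order of 11 is 28.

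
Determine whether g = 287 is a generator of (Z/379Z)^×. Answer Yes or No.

φ(379) = 379 − 1 = 378 = 2 · 3^3 · 7.
Test 287^(378/q) mod 379 for each prime factor q of 378:
287^189 ≡ 378 (mod 379)  [q = 2: ≢ 1 ✓]
287^126 ≡ 51 (mod 379)  [q = 3: ≢ 1 ✓]
287^54 ≡ 119 (mod 379)  [q = 7: ≢ 1 ✓]
None equal 1, so ord_379(287) = 378: 287 is a primitive root.

Yes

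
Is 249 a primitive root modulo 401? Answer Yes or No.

Yes

φ(401) = 401 − 1 = 400 = 2^4 · 5^2.
It suffices to check that the order of 249 is not a proper divisor of 400: compute 249^(400/q) for q ∈ {2, 5}.
249^200 ≡ 400 (mod 401)  [q = 2: ≢ 1 ✓]
249^80 ≡ 72 (mod 401)  [q = 5: ≢ 1 ✓]
None equal 1, so ord_401(249) = 400: 249 is a primitive root.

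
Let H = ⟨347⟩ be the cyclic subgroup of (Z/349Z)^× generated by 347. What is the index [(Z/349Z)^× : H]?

1

The order of 347 must divide φ(349) = 349 − 1 = 348 = 2^2 · 3 · 29.
Divisors of 348: 1, 2, 3, 4, 6, 12, 29, 58, 87, 116, 174, 348.
Test each divisor d:
347^1 ≡ 347
347^2 ≡ 4
347^3 ≡ 341
347^4 ≡ 16
347^6 ≡ 64
347^12 ≡ 257
347^29 ≡ 325
347^58 ≡ 227
347^87 ≡ 136
347^116 ≡ 226
347^174 ≡ 348
347^348 ≡ 1
The order of 347 is 348, so the subgroup it generates has 348 elements.
Index = |(Z/349Z)^×| / |⟨347⟩| = 348 / 348 = 1.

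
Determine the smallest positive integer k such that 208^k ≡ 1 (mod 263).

131

ord(208) | φ(263) = 263 − 1 = 262 = 2 · 131.
Divisors of 262: 1, 2, 131, 262.
Check 208^d mod 263 for each divisor in increasing order:
208^1 ≡ 208 (mod 263)
208^2 ≡ 132 (mod 263)
208^131 ≡ 1 (mod 263) ✓
Hence ord(208) = 131.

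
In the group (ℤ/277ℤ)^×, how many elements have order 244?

0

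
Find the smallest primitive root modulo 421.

φ(421) = 421 − 1 = 420 = 2^2 · 3 · 5 · 7.
g is a primitive root iff g^(420/q) ≢ 1 (mod 421) for each prime q ∈ {2, 3, 5, 7}.
g = 2: 2^210 ≡ 420; 2^140 ≡ 400; 2^84 ≡ 279; 2^60 ≡ 370 — none is 1, so 2 is a primitive root.
Hence the least primitive root of 421 is 2.

2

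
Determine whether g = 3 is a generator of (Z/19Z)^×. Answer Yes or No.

Yes

φ(19) = 19 − 1 = 18 = 2 · 3^2.
An element g generates (Z/19Z)^× iff g^(18/q) ≢ 1 (mod 19) for each prime q ∈ {2, 3}.
3^9 ≡ 18 (mod 19)  [q = 2: ≢ 1 ✓]
3^6 ≡ 7 (mod 19)  [q = 3: ≢ 1 ✓]
Every test exponent gives a nontrivial residue, hence 3 generates the full group.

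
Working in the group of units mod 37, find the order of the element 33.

9

The order of 33 must divide φ(37) = 37 − 1 = 36 = 2^2 · 3^2.
Divisors of 36: 1, 2, 3, 4, 6, 9, 12, 18, 36.
Evaluate successive powers at the divisors of 36:
33^1 ≡ 33 (mod 37)
33^2 ≡ 16 (mod 37)
33^3 ≡ 10 (mod 37)
33^4 ≡ 34 (mod 37)
33^6 ≡ 26 (mod 37)
33^9 ≡ 1 (mod 37) ✓
Hence ord(33) = 9.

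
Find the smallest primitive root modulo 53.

2

φ(53) = 53 − 1 = 52 = 2^2 · 13.
g is a primitive root iff g^(52/q) ≢ 1 (mod 53) for each prime q ∈ {2, 13}.
g = 2: 2^26 ≡ 52; 2^4 ≡ 16 — none is 1, so 2 is a primitive root.
So 2 is the smallest generator of (Z/53Z)^×.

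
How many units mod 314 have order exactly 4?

2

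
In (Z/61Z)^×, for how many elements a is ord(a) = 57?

φ(61) = 61 − 1 = 60 = 2^2 · 3 · 5.
In a cyclic group of order 60, there are φ(d) elements of order d for each divisor d of 60, and zero for non-divisors.
57 does not divide 60, so no element of (Z/61Z)^× has order 57.

0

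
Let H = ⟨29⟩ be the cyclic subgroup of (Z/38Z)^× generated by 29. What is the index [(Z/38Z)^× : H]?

Since 29 ∈ (Z/38Z)^×, its order divides φ(38) = φ(2)·φ(19) = 1·18 = 18 = 2 · 3^2.
Divisors of 18: 1, 2, 3, 6, 9, 18.
Test each divisor d:
29^1 ≡ 29
29^2 ≡ 5
29^3 ≡ 31
29^6 ≡ 11
29^9 ≡ 37
29^18 ≡ 1
The order of 29 is 18, so the subgroup it generates has 18 elements.
Index = |(Z/38Z)^×| / |⟨29⟩| = 18 / 18 = 1.

1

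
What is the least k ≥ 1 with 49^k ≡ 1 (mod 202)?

50

Since 49 ∈ (Z/202Z)^×, its order divides φ(202) = φ(2)·φ(101) = 1·100 = 100 = 2^2 · 5^2.
Divisors of 100: 1, 2, 4, 5, 10, 20, 25, 50, 100.
Compute 49^d (mod 202) for the divisors d until we hit 1:
49^1 ≡ 49 (mod 202)
49^2 ≡ 179 (mod 202)
49^4 ≡ 125 (mod 202)
49^5 ≡ 65 (mod 202)
49^10 ≡ 185 (mod 202)
49^20 ≡ 87 (mod 202)
49^25 ≡ 201 (mod 202)
49^50 ≡ 1 (mod 202) ✓
The smallest such exponent is 50, so the order of 49 is 50.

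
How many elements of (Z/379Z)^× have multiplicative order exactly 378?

108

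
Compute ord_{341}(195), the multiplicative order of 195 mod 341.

ord(195) | φ(341) = φ(11·31) = (11−1)·(31−1) = 10·30 = 300 = 2^2 · 3 · 5^2.
Divisors of 300: 1, 2, 3, 4, 5, 6, 10, 12, 15, 20, 25, 30, 50, 60, 75, 100, 150, 300.
Test each divisor d:
195^1 ≡ 195
195^2 ≡ 174
195^3 ≡ 171
195^4 ≡ 268
195^5 ≡ 87
195^6 ≡ 256
195^10 ≡ 67
195^12 ≡ 64
195^15 ≡ 32
195^20 ≡ 56
195^25 ≡ 98
195^30 ≡ 1
Therefore the multiplicative order of 195 modulo 341 is 30.

30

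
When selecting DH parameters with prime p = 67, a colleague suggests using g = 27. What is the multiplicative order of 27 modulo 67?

22

ord(27) | φ(67) = 67 − 1 = 66 = 2 · 3 · 11.
Divisors of 66: 1, 2, 3, 6, 11, 22, 33, 66.
Test each divisor d:
27^1 ≡ 27 (mod 67)
27^2 ≡ 59 (mod 67)
27^3 ≡ 52 (mod 67)
27^6 ≡ 24 (mod 67)
27^11 ≡ 66 (mod 67)
27^22 ≡ 1 (mod 67) ✓
Therefore the multiplicative order of 27 modulo 67 is 22.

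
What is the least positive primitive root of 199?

3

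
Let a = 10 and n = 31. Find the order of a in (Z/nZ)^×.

Since 10 ∈ (Z/31Z)^×, its order divides φ(31) = 31 − 1 = 30 = 2 · 3 · 5.
Divisors of 30: 1, 2, 3, 5, 6, 10, 15, 30.
Evaluate successive powers at the divisors of 30:
10^1 ≡ 10 (mod 31)
10^2 ≡ 7 (mod 31)
10^3 ≡ 8 (mod 31)
10^5 ≡ 25 (mod 31)
10^6 ≡ 2 (mod 31)
10^10 ≡ 5 (mod 31)
10^15 ≡ 1 (mod 31) ✓
Therefore the multiplicative order of 10 modulo 31 is 15.

15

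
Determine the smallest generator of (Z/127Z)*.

φ(127) = 127 − 1 = 126 = 2 · 3^2 · 7.
g is a primitive root iff g^(126/q) ≢ 1 (mod 127) for each prime q ∈ {2, 3, 7}.
g = 2: 2^63 ≡ 1 — hits 1, so not a primitive root.
g = 3: 3^63 ≡ 126; 3^42 ≡ 107; 3^18 ≡ 4 — none is 1, so 3 is a primitive root.
The smallest primitive root modulo 127 is 3.

3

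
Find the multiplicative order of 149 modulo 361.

171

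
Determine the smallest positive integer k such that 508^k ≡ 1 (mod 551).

252

By Lagrange's theorem, ord_551(508) divides φ(551) = φ(19·29) = (19−1)·(29−1) = 18·28 = 504 = 2^3 · 3^2 · 7.
Divisors of 504: 1, 2, 3, 4, 6, 7, 8, 9, 12, 14, 18, 21, 24, 28, 36, 42, 56, 63, 72, 84, 126, 168, 252, 504.
Check 508^d mod 551 for each divisor in increasing order:
508^1 ≡ 508
508^2 ≡ 196
508^3 ≡ 388
508^4 ≡ 397
508^6 ≡ 121
508^7 ≡ 307
508^8 ≡ 23
508^9 ≡ 113
508^12 ≡ 315
508^14 ≡ 28
508^18 ≡ 96
508^21 ≡ 331
508^24 ≡ 45
508^28 ≡ 233
508^36 ≡ 400
508^42 ≡ 463
508^56 ≡ 291
508^63 ≡ 75
508^72 ≡ 210
508^84 ≡ 30
508^126 ≡ 115
508^168 ≡ 349
508^252 ≡ 1
Therefore the multiplicative order of 508 modulo 551 is 252.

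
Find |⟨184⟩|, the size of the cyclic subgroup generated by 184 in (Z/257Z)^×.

The order of 184 must divide φ(257) = 257 − 1 = 256 = 2^8.
Divisors of 256: 1, 2, 4, 8, 16, 32, 64, 128, 256.
Compute 184^d (mod 257) for the divisors d until we hit 1:
184^1 ≡ 184 (mod 257)
184^2 ≡ 189 (mod 257)
184^4 ≡ 255 (mod 257)
184^8 ≡ 4 (mod 257)
184^16 ≡ 16 (mod 257)
184^32 ≡ 256 (mod 257)
184^64 ≡ 1 (mod 257) ✓
Therefore the multiplicative order of 184 modulo 257 is 64.

64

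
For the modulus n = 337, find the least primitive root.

10

φ(337) = 337 − 1 = 336 = 2^4 · 3 · 7.
g is a primitive root iff g^(336/q) ≢ 1 (mod 337) for each prime q ∈ {2, 3, 7}.
g = 2: 2^168 ≡ 1 — hits 1, so not a primitive root.
g = 3: 3^168 ≡ 1 — hits 1, so not a primitive root.
g = 4: 4^168 ≡ 1 — hits 1, so not a primitive root.
g = 5: 5^168 ≡ 336; 5^112 ≡ 1 — hits 1, so not a primitive root.
g = 6: 6^168 ≡ 1 — hits 1, so not a primitive root.
g = 7: 7^168 ≡ 1 — hits 1, so not a primitive root.
g = 8: 8^168 ≡ 1 — hits 1, so not a primitive root.
g = 9: 9^168 ≡ 1 — hits 1, so not a primitive root.
g = 10: 10^168 ≡ 336; 10^112 ≡ 128; 10^48 ≡ 175 — none is 1, so 10 is a primitive root.
So 10 is the smallest generator of (Z/337Z)^×.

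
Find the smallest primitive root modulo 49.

φ(49) = φ(7^2) = 7·(7−1) = 42 = 2 · 3 · 7.
Test candidates g = 2, 3, … against the prime factors q ∈ {2, 3, 7} of φ(49): g is a generator iff g^(42/q) ≢ 1 for every such q.
g = 2: 2^21 ≡ 1 — hits 1, so not a primitive root.
g = 3: 3^21 ≡ 48; 3^14 ≡ 30; 3^6 ≡ 43 — none is 1, so 3 is a primitive root.
So 3 is the smallest generator of (Z/49Z)^×.

3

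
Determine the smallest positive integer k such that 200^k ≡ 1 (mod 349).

348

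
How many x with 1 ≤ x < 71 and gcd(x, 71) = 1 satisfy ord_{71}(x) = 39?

φ(71) = 71 − 1 = 70 = 2 · 5 · 7.
In a cyclic group of order 70, there are φ(d) elements of order d for each divisor d of 70, and zero for non-divisors.
39 does not divide 70, so no element of (Z/71Z)^× has order 39.

0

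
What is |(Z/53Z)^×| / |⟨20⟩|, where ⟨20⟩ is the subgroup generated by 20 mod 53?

1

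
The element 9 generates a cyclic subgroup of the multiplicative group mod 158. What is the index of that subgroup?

ord(9) | φ(158) = φ(2)·φ(79) = 1·78 = 78 = 2 · 3 · 13.
Divisors of 78: 1, 2, 3, 6, 13, 26, 39, 78.
Evaluate successive powers at the divisors of 78:
9^1 ≡ 9
9^2 ≡ 81
9^3 ≡ 97
9^6 ≡ 87
9^13 ≡ 23
9^26 ≡ 55
9^39 ≡ 1
Thus |⟨9⟩| = ord(9) = 39.
Index = |(Z/158Z)^×| / |⟨9⟩| = 78 / 39 = 2.

2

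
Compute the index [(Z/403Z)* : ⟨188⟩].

Since 188 ∈ (Z/403Z)^×, its order divides φ(403) = φ(13·31) = (13−1)·(31−1) = 12·30 = 360 = 2^3 · 3^2 · 5.
Divisors of 360: 1, 2, 3, 4, 5, 6, 8, 9, 10, 12, 15, 18, 20, 24, 30, 36, 40, 45, 60, 72, 90, 120, 180, 360.
Evaluate successive powers at the divisors of 360:
188^1 ≡ 188
188^2 ≡ 283
188^3 ≡ 8
188^4 ≡ 295
188^5 ≡ 249
188^6 ≡ 64
188^8 ≡ 380
188^9 ≡ 109
188^10 ≡ 342
188^12 ≡ 66
188^15 ≡ 125
188^18 ≡ 194
188^20 ≡ 94
188^24 ≡ 326
188^30 ≡ 311
188^36 ≡ 157
188^40 ≡ 373
188^45 ≡ 187
188^60 ≡ 1
Thus |⟨188⟩| = ord(188) = 60.
[(Z/403Z)^× : ⟨188⟩] = 360/60 = 6.

6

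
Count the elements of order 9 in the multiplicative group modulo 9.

0

φ(9) = φ(3^2) = 3·(3−1) = 6 = 2 · 3.
In a cyclic group of order 6, there are φ(d) elements of order d for each divisor d of 6, and zero for non-divisors.
Here 6 is not a multiple of 9, so there are no elements of order 9.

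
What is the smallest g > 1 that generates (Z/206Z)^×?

5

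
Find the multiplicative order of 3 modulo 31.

ord(3) | φ(31) = 31 − 1 = 30 = 2 · 3 · 5.
Divisors of 30: 1, 2, 3, 5, 6, 10, 15, 30.
Compute 3^d (mod 31) for the divisors d until we hit 1:
3^1 ≡ 3 (mod 31)
3^2 ≡ 9 (mod 31)
3^3 ≡ 27 (mod 31)
3^5 ≡ 26 (mod 31)
3^6 ≡ 16 (mod 31)
3^10 ≡ 25 (mod 31)
3^15 ≡ 30 (mod 31)
3^30 ≡ 1 (mod 31) ✓
Therefore the multiplicative order of 3 modulo 31 is 30.

30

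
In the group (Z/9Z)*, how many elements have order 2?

φ(9) = φ(3^2) = 3·(3−1) = 6 = 2 · 3.
In a cyclic group of order 6, there are φ(d) elements of order d for each divisor d of 6, and zero for non-divisors.
2 | 6, and φ(2) = 2 − 1 = 1.

1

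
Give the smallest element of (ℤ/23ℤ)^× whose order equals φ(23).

5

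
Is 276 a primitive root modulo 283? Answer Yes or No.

φ(283) = 283 − 1 = 282 = 2 · 3 · 47.
An element g generates (Z/283Z)^× iff g^(282/q) ≢ 1 (mod 283) for each prime q ∈ {2, 3, 47}.
276^141 ≡ 282 (mod 283)  [q = 2: ≢ 1 ✓]
276^94 ≡ 44 (mod 283)  [q = 3: ≢ 1 ✓]
276^6 ≡ 204 (mod 283)  [q = 47: ≢ 1 ✓]
Every test exponent gives a nontrivial residue, hence 276 generates the full group.

Yes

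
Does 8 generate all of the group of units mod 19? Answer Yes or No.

φ(19) = 19 − 1 = 18 = 2 · 3^2.
It suffices to check that the order of 8 is not a proper divisor of 18: compute 8^(18/q) for q ∈ {2, 3}.
8^9 ≡ 18 (mod 19)  [q = 2: ≢ 1 ✓]
8^6 ≡ 1 (mod 19)  [q = 3: ≡ 1 ✗]
Since 8^6 ≡ 1, the order of 8 divides 6 < 18, so 8 is not a primitive root.

No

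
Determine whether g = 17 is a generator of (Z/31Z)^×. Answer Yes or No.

Yes

φ(31) = 31 − 1 = 30 = 2 · 3 · 5.
It suffices to check that the order of 17 is not a proper divisor of 30: compute 17^(30/q) for q ∈ {2, 3, 5}.
17^15 ≡ 30 (mod 31)  [q = 2: ≢ 1 ✓]
17^10 ≡ 25 (mod 31)  [q = 3: ≢ 1 ✓]
17^6 ≡ 8 (mod 31)  [q = 5: ≢ 1 ✓]
Every test exponent gives a nontrivial residue, hence 17 generates the full group.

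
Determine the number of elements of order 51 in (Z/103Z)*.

φ(103) = 103 − 1 = 102 = 2 · 3 · 17.
(Z/103Z)^× is cyclic (|G| = 102); a cyclic group of order m has exactly φ(d) elements of each order d | m, and none otherwise.
51 = 3 · 17 divides 102, and φ(51) = 32.

32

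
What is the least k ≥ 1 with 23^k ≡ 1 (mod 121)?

11

The order of 23 must divide φ(121) = φ(11^2) = 11·(11−1) = 110 = 2 · 5 · 11.
Divisors of 110: 1, 2, 5, 10, 11, 22, 55, 110.
Test each divisor d:
23^1 ≡ 23 (mod 121)
23^2 ≡ 45 (mod 121)
23^5 ≡ 111 (mod 121)
23^10 ≡ 100 (mod 121)
23^11 ≡ 1 (mod 121) ✓
The smallest such exponent is 11, so the order of 23 is 11.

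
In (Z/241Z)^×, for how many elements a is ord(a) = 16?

8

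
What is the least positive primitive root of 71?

7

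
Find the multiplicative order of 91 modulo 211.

210

The order of 91 must divide φ(211) = 211 − 1 = 210 = 2 · 3 · 5 · 7.
Divisors of 210: 1, 2, 3, 5, 6, 7, 10, 14, 15, 21, 30, 35, 42, 70, 105, 210.
Evaluate successive powers at the divisors of 210:
91^1 ≡ 91 (mod 211)
91^2 ≡ 52 (mod 211)
91^3 ≡ 90 (mod 211)
91^5 ≡ 38 (mod 211)
91^6 ≡ 82 (mod 211)
91^7 ≡ 77 (mod 211)
91^10 ≡ 178 (mod 211)
91^14 ≡ 21 (mod 211)
91^15 ≡ 12 (mod 211)
91^21 ≡ 140 (mod 211)
91^30 ≡ 144 (mod 211)
91^35 ≡ 197 (mod 211)
91^42 ≡ 188 (mod 211)
91^70 ≡ 196 (mod 211)
91^105 ≡ 210 (mod 211)
91^210 ≡ 1 (mod 211) ✓
So ord_211(91) = 210.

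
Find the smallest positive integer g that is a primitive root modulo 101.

φ(101) = 101 − 1 = 100 = 2^2 · 5^2.
Test candidates g = 2, 3, … against the prime factors q ∈ {2, 5} of φ(101): g is a generator iff g^(100/q) ≢ 1 for every such q.
g = 2: 2^50 ≡ 100; 2^20 ≡ 95 — none is 1, so 2 is a primitive root.
The smallest primitive root modulo 101 is 2.

2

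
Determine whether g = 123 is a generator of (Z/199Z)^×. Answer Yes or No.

No

φ(199) = 199 − 1 = 198 = 2 · 3^2 · 11.
An element g generates (Z/199Z)^× iff g^(198/q) ≢ 1 (mod 199) for each prime q ∈ {2, 3, 11}.
123^99 ≡ 1 (mod 199)  [q = 2: ≡ 1 ✗]
123^66 ≡ 1 (mod 199)  [q = 3: ≡ 1 ✗]
123^18 ≡ 139 (mod 199)  [q = 11: ≢ 1 ✓]
The check at q = 2 fails, so 123 generates a proper subgroup.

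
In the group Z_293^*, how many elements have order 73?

72

φ(293) = 293 − 1 = 292 = 2^2 · 73.
(Z/293Z)^× is cyclic (|G| = 292); a cyclic group of order m has exactly φ(d) elements of each order d | m, and none otherwise.
73 | 292, and φ(73) = 73 − 1 = 72.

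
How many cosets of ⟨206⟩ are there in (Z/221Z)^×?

8

ord(206) | φ(221) = φ(13·17) = (13−1)·(17−1) = 12·16 = 192 = 2^6 · 3.
Divisors of 192: 1, 2, 3, 4, 6, 8, 12, 16, 24, 32, 48, 64, 96, 192.
Compute 206^d (mod 221) for the divisors d until we hit 1:
206^1 ≡ 206
206^2 ≡ 4
206^3 ≡ 161
206^4 ≡ 16
206^6 ≡ 64
206^8 ≡ 35
206^12 ≡ 118
206^16 ≡ 120
206^24 ≡ 1
Thus |⟨206⟩| = ord(206) = 24.
The index is φ(221) / ord(206) = 192 / 24 = 8.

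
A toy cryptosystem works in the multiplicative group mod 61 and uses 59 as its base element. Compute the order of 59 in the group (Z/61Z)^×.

60

Since 59 ∈ (Z/61Z)^×, its order divides φ(61) = 61 − 1 = 60 = 2^2 · 3 · 5.
Divisors of 60: 1, 2, 3, 4, 5, 6, 10, 12, 15, 20, 30, 60.
Test each divisor d:
59^1 ≡ 59 (mod 61)
59^2 ≡ 4 (mod 61)
59^3 ≡ 53 (mod 61)
59^4 ≡ 16 (mod 61)
59^5 ≡ 29 (mod 61)
59^6 ≡ 3 (mod 61)
59^10 ≡ 48 (mod 61)
59^12 ≡ 9 (mod 61)
59^15 ≡ 50 (mod 61)
59^20 ≡ 47 (mod 61)
59^30 ≡ 60 (mod 61)
59^60 ≡ 1 (mod 61) ✓
So ord_61(59) = 60.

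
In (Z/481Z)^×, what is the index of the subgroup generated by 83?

12

The order of 83 must divide φ(481) = φ(13·37) = (13−1)·(37−1) = 12·36 = 432 = 2^4 · 3^3.
Divisors of 432: 1, 2, 3, 4, 6, 8, 9, 12, 16, 18, 24, 27, 36, 48, 54, 72, 108, 144, 216, 432.
Compute 83^d (mod 481) for the divisors d until we hit 1:
83^1 ≡ 83
83^2 ≡ 155
83^3 ≡ 359
83^4 ≡ 456
83^6 ≡ 454
83^8 ≡ 144
83^9 ≡ 408
83^12 ≡ 248
83^16 ≡ 53
83^18 ≡ 38
83^24 ≡ 417
83^27 ≡ 112
83^36 ≡ 1
The order of 83 is 36, so the subgroup it generates has 36 elements.
[(Z/481Z)^× : ⟨83⟩] = 432/36 = 12.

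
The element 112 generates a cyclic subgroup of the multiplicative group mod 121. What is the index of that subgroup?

11

The order of 112 must divide φ(121) = φ(11^2) = 11·(11−1) = 110 = 2 · 5 · 11.
Divisors of 110: 1, 2, 5, 10, 11, 22, 55, 110.
Evaluate successive powers at the divisors of 110:
112^1 ≡ 112
112^2 ≡ 81
112^5 ≡ 120
112^10 ≡ 1
So ord_121(112) = 10, hence |⟨112⟩| = 10.
The index is φ(121) / ord(112) = 110 / 10 = 11.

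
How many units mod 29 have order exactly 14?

6

φ(29) = 29 − 1 = 28 = 2^2 · 7.
In a cyclic group of order 28, there are φ(d) elements of order d for each divisor d of 28, and zero for non-divisors.
14 = 2 · 7 divides 28, and φ(14) = 6.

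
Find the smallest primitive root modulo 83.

2

φ(83) = 83 − 1 = 82 = 2 · 41.
g is a primitive root iff g^(82/q) ≢ 1 (mod 83) for each prime q ∈ {2, 41}.
g = 2: 2^41 ≡ 82; 2^2 ≡ 4 — none is 1, so 2 is a primitive root.
Hence the least primitive root of 83 is 2.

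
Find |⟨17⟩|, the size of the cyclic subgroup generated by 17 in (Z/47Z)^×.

23

Since 17 ∈ (Z/47Z)^×, its order divides φ(47) = 47 − 1 = 46 = 2 · 23.
Divisors of 46: 1, 2, 23, 46.
Evaluate successive powers at the divisors of 46:
17^1 ≡ 17
17^2 ≡ 7
17^23 ≡ 1
The smallest such exponent is 23, so the order of 17 is 23.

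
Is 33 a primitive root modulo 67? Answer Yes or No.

φ(67) = 67 − 1 = 66 = 2 · 3 · 11.
Test 33^(66/q) mod 67 for each prime factor q of 66:
33^33 ≡ 1 (mod 67)  [q = 2: ≡ 1 ✗]
33^22 ≡ 29 (mod 67)  [q = 3: ≢ 1 ✓]
33^6 ≡ 22 (mod 67)  [q = 11: ≢ 1 ✓]
33^33 ≡ 1 shows ord(33) | 33, strictly less than φ(67); not a primitive root.

No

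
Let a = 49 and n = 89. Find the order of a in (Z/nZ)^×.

Since 49 ∈ (Z/89Z)^×, its order divides φ(89) = 89 − 1 = 88 = 2^3 · 11.
Divisors of 88: 1, 2, 4, 8, 11, 22, 44, 88.
Compute 49^d (mod 89) for the divisors d until we hit 1:
49^1 ≡ 49 (mod 89)
49^2 ≡ 87 (mod 89)
49^4 ≡ 4 (mod 89)
49^8 ≡ 16 (mod 89)
49^11 ≡ 34 (mod 89)
49^22 ≡ 88 (mod 89)
49^44 ≡ 1 (mod 89) ✓
Therefore the multiplicative order of 49 modulo 89 is 44.

44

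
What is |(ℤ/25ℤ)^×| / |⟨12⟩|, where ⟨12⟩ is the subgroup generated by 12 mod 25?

ord(12) | φ(25) = φ(5^2) = 5·(5−1) = 20 = 2^2 · 5.
Divisors of 20: 1, 2, 4, 5, 10, 20.
Compute 12^d (mod 25) for the divisors d until we hit 1:
12^1 ≡ 12
12^2 ≡ 19
12^4 ≡ 11
12^5 ≡ 7
12^10 ≡ 24
12^20 ≡ 1
The order of 12 is 20, so the subgroup it generates has 20 elements.
[(Z/25Z)^× : ⟨12⟩] = 20/20 = 1.

1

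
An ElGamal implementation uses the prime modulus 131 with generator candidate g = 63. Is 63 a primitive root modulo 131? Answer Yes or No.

φ(131) = 131 − 1 = 130 = 2 · 5 · 13.
63 is a primitive root mod 131 iff 63^(φ(131)/q) ≢ 1 for every prime q | φ(131), i.e. q ∈ {2, 5, 13}.
63^65 ≡ 1 (mod 131)  [q = 2: ≡ 1 ✗]
63^26 ≡ 1 (mod 131)  [q = 5: ≡ 1 ✗]
63^10 ≡ 45 (mod 131)  [q = 13: ≢ 1 ✓]
63^65 ≡ 1 shows ord(63) | 65, strictly less than φ(131); not a primitive root.

No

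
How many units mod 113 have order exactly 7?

φ(113) = 113 − 1 = 112 = 2^4 · 7.
In a cyclic group of order 112, there are φ(d) elements of order d for each divisor d of 112, and zero for non-divisors.
7 | 112, and φ(7) = 7 − 1 = 6.

6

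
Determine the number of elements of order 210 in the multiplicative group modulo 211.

48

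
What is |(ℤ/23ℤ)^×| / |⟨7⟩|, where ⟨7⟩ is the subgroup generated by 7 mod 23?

ord(7) | φ(23) = 23 − 1 = 22 = 2 · 11.
Divisors of 22: 1, 2, 11, 22.
Compute 7^d (mod 23) for the divisors d until we hit 1:
7^1 ≡ 7 (mod 23)
7^2 ≡ 3 (mod 23)
7^11 ≡ 22 (mod 23)
7^22 ≡ 1 (mod 23) ✓
Thus |⟨7⟩| = ord(7) = 22.
The index is φ(23) / ord(7) = 22 / 22 = 1.

1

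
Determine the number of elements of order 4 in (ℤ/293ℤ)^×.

φ(293) = 293 − 1 = 292 = 2^2 · 73.
Since (Z/293Z)^× is cyclic of order 292, the number of elements of order d is φ(d) when d | 292 and 0 otherwise.
4 = 2^2 divides 292, and φ(4) = 2.

2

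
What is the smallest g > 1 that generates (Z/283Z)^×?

3

φ(283) = 283 − 1 = 282 = 2 · 3 · 47.
Test candidates g = 2, 3, … against the prime factors q ∈ {2, 3, 47} of φ(283): g is a generator iff g^(282/q) ≢ 1 for every such q.
g = 2: 2^141 ≡ 282; 2^94 ≡ 1 — hits 1, so not a primitive root.
g = 3: 3^141 ≡ 282; 3^94 ≡ 238; 3^6 ≡ 163 — none is 1, so 3 is a primitive root.
So 3 is the smallest generator of (Z/283Z)^×.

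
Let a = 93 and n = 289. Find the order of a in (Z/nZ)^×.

136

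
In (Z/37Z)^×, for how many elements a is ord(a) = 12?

4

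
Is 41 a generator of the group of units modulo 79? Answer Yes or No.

φ(79) = 79 − 1 = 78 = 2 · 3 · 13.
41 is a primitive root mod 79 iff 41^(φ(79)/q) ≢ 1 for every prime q | φ(79), i.e. q ∈ {2, 3, 13}.
41^39 ≡ 78 (mod 79)  [q = 2: ≢ 1 ✓]
41^26 ≡ 1 (mod 79)  [q = 3: ≡ 1 ✗]
41^6 ≡ 62 (mod 79)  [q = 13: ≢ 1 ✓]
The check at q = 3 fails, so 41 generates a proper subgroup.

No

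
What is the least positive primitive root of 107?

2

φ(107) = 107 − 1 = 106 = 2 · 53.
g is a primitive root iff g^(106/q) ≢ 1 (mod 107) for each prime q ∈ {2, 53}.
g = 2: 2^53 ≡ 106; 2^2 ≡ 4 — none is 1, so 2 is a primitive root.
So 2 is the smallest generator of (Z/107Z)^×.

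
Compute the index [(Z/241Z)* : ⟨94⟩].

16

ord(94) | φ(241) = 241 − 1 = 240 = 2^4 · 3 · 5.
Divisors of 240: 1, 2, 3, 4, 5, 6, 8, 10, 12, 15, 16, 20, 24, 30, 40, 48, 60, 80, 120, 240.
Evaluate successive powers at the divisors of 240:
94^1 ≡ 94
94^2 ≡ 160
94^3 ≡ 98
94^4 ≡ 54
94^5 ≡ 15
94^6 ≡ 205
94^8 ≡ 24
94^10 ≡ 225
94^12 ≡ 91
94^15 ≡ 1
The order of 94 is 15, so the subgroup it generates has 15 elements.
[(Z/241Z)^× : ⟨94⟩] = 240/15 = 16.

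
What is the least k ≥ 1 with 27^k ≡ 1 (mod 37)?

The order of 27 must divide φ(37) = 37 − 1 = 36 = 2^2 · 3^2.
Divisors of 36: 1, 2, 3, 4, 6, 9, 12, 18, 36.
Check 27^d mod 37 for each divisor in increasing order:
27^1 ≡ 27 (mod 37)
27^2 ≡ 26 (mod 37)
27^3 ≡ 36 (mod 37)
27^4 ≡ 10 (mod 37)
27^6 ≡ 1 (mod 37) ✓
So ord_37(27) = 6.

6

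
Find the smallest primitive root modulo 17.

3

φ(17) = 17 − 1 = 16 = 2^4.
g is a primitive root iff g^(16/q) ≢ 1 (mod 17) for each prime q ∈ {2}.
g = 2: 2^8 ≡ 1 — hits 1, so not a primitive root.
g = 3: 3^8 ≡ 16 — none is 1, so 3 is a primitive root.
Hence the least primitive root of 17 is 3.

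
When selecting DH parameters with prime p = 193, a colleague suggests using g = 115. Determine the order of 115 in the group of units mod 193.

The order of 115 must divide φ(193) = 193 − 1 = 192 = 2^6 · 3.
Divisors of 192: 1, 2, 3, 4, 6, 8, 12, 16, 24, 32, 48, 64, 96, 192.
Check 115^d mod 193 for each divisor in increasing order:
115^1 ≡ 115 (mod 193)
115^2 ≡ 101 (mod 193)
115^3 ≡ 35 (mod 193)
115^4 ≡ 165 (mod 193)
115^6 ≡ 67 (mod 193)
115^8 ≡ 12 (mod 193)
115^12 ≡ 50 (mod 193)
115^16 ≡ 144 (mod 193)
115^24 ≡ 184 (mod 193)
115^32 ≡ 85 (mod 193)
115^48 ≡ 81 (mod 193)
115^64 ≡ 84 (mod 193)
115^96 ≡ 192 (mod 193)
115^192 ≡ 1 (mod 193) ✓
Therefore the multiplicative order of 115 modulo 193 is 192.

192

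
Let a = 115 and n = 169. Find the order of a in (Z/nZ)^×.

156

The order of 115 must divide φ(169) = φ(13^2) = 13·(13−1) = 156 = 2^2 · 3 · 13.
Divisors of 156: 1, 2, 3, 4, 6, 12, 13, 26, 39, 52, 78, 156.
Evaluate successive powers at the divisors of 156:
115^1 ≡ 115
115^2 ≡ 43
115^3 ≡ 44
115^4 ≡ 159
115^6 ≡ 77
115^12 ≡ 14
115^13 ≡ 89
115^26 ≡ 147
115^39 ≡ 70
115^52 ≡ 146
115^78 ≡ 168
115^156 ≡ 1
So ord_169(115) = 156.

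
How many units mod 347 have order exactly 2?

φ(347) = 347 − 1 = 346 = 2 · 173.
(Z/347Z)^× is cyclic (|G| = 346); a cyclic group of order m has exactly φ(d) elements of each order d | m, and none otherwise.
2 | 346, and φ(2) = 2 − 1 = 1.

1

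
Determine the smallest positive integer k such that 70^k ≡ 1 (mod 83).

41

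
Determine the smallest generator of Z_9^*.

φ(9) = φ(3^2) = 3·(3−1) = 6 = 2 · 3.
g is a primitive root iff g^(6/q) ≢ 1 (mod 9) for each prime q ∈ {2, 3}.
g = 2: 2^3 ≡ 8; 2^2 ≡ 4 — none is 1, so 2 is a primitive root.
Hence the least primitive root of 9 is 2.

2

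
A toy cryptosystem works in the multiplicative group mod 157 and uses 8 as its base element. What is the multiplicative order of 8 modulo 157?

52

ord(8) | φ(157) = 157 − 1 = 156 = 2^2 · 3 · 13.
Divisors of 156: 1, 2, 3, 4, 6, 12, 13, 26, 39, 52, 78, 156.
Compute 8^d (mod 157) for the divisors d until we hit 1:
8^1 ≡ 8 (mod 157)
8^2 ≡ 64 (mod 157)
8^3 ≡ 41 (mod 157)
8^4 ≡ 14 (mod 157)
8^6 ≡ 111 (mod 157)
8^12 ≡ 75 (mod 157)
8^13 ≡ 129 (mod 157)
8^26 ≡ 156 (mod 157)
8^39 ≡ 28 (mod 157)
8^52 ≡ 1 (mod 157) ✓
So ord_157(8) = 52.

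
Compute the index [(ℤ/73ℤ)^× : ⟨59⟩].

1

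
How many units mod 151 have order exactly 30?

8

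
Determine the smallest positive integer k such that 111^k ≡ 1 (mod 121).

11

By Lagrange's theorem, ord_121(111) divides φ(121) = φ(11^2) = 11·(11−1) = 110 = 2 · 5 · 11.
Divisors of 110: 1, 2, 5, 10, 11, 22, 55, 110.
Test each divisor d:
111^1 ≡ 111
111^2 ≡ 100
111^5 ≡ 67
111^10 ≡ 12
111^11 ≡ 1
Therefore the multiplicative order of 111 modulo 121 is 11.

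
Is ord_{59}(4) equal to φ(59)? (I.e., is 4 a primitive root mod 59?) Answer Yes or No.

No

φ(59) = 59 − 1 = 58 = 2 · 29.
An element g generates (Z/59Z)^× iff g^(58/q) ≢ 1 (mod 59) for each prime q ∈ {2, 29}.
4^29 ≡ 1 (mod 59)  [q = 2: ≡ 1 ✗]
4^2 ≡ 16 (mod 59)  [q = 29: ≢ 1 ✓]
Since 4^29 ≡ 1, the order of 4 divides 29 < 58, so 4 is not a primitive root.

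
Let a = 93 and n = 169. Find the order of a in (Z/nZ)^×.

156

The order of 93 must divide φ(169) = φ(13^2) = 13·(13−1) = 156 = 2^2 · 3 · 13.
Divisors of 156: 1, 2, 3, 4, 6, 12, 13, 26, 39, 52, 78, 156.
Test each divisor d:
93^1 ≡ 93
93^2 ≡ 30
93^3 ≡ 86
93^4 ≡ 55
93^6 ≡ 129
93^12 ≡ 79
93^13 ≡ 80
93^26 ≡ 147
93^39 ≡ 99
93^52 ≡ 146
93^78 ≡ 168
93^156 ≡ 1
So ord_169(93) = 156.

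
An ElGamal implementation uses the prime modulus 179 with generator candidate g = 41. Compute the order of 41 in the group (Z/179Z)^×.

178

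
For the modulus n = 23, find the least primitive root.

5

φ(23) = 23 − 1 = 22 = 2 · 11.
g is a primitive root iff g^(22/q) ≢ 1 (mod 23) for each prime q ∈ {2, 11}.
g = 2: 2^11 ≡ 1 — hits 1, so not a primitive root.
g = 3: 3^11 ≡ 1 — hits 1, so not a primitive root.
g = 4: 4^11 ≡ 1 — hits 1, so not a primitive root.
g = 5: 5^11 ≡ 22; 5^2 ≡ 2 — none is 1, so 5 is a primitive root.
Hence the least primitive root of 23 is 5.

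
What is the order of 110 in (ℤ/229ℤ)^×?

228

By Lagrange's theorem, ord_229(110) divides φ(229) = 229 − 1 = 228 = 2^2 · 3 · 19.
Divisors of 228: 1, 2, 3, 4, 6, 12, 19, 38, 57, 76, 114, 228.
Test each divisor d:
110^1 ≡ 110
110^2 ≡ 192
110^3 ≡ 52
110^4 ≡ 224
110^6 ≡ 185
110^12 ≡ 104
110^19 ≡ 211
110^38 ≡ 95
110^57 ≡ 122
110^76 ≡ 94
110^114 ≡ 228
110^228 ≡ 1
The smallest such exponent is 228, so the order of 110 is 228.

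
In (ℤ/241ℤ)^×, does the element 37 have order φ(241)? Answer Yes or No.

φ(241) = 241 − 1 = 240 = 2^4 · 3 · 5.
Test 37^(240/q) mod 241 for each prime factor q of 240:
37^120 ≡ 240 (mod 241)  [q = 2: ≢ 1 ✓]
37^80 ≡ 15 (mod 241)  [q = 3: ≢ 1 ✓]
37^48 ≡ 205 (mod 241)  [q = 5: ≢ 1 ✓]
None equal 1, so ord_241(37) = 240: 37 is a primitive root.

Yes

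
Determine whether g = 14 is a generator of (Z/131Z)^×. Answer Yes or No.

φ(131) = 131 − 1 = 130 = 2 · 5 · 13.
It suffices to check that the order of 14 is not a proper divisor of 130: compute 14^(130/q) for q ∈ {2, 5, 13}.
14^65 ≡ 130 (mod 131)  [q = 2: ≢ 1 ✓]
14^26 ≡ 58 (mod 131)  [q = 5: ≢ 1 ✓]
14^10 ≡ 45 (mod 131)  [q = 13: ≢ 1 ✓]
All checks pass, so 14 has order 130 and is a primitive root modulo 131.

Yes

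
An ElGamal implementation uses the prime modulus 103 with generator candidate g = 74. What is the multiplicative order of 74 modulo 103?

102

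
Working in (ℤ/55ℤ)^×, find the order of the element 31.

Since 31 ∈ (Z/55Z)^×, its order divides φ(55) = φ(5·11) = (5−1)·(11−1) = 4·10 = 40 = 2^3 · 5.
Divisors of 40: 1, 2, 4, 5, 8, 10, 20, 40.
Compute 31^d (mod 55) for the divisors d until we hit 1:
31^1 ≡ 31 (mod 55)
31^2 ≡ 26 (mod 55)
31^4 ≡ 16 (mod 55)
31^5 ≡ 1 (mod 55) ✓
Hence ord(31) = 5.

5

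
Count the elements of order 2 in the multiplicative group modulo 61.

φ(61) = 61 − 1 = 60 = 2^2 · 3 · 5.
(Z/61Z)^× is cyclic (|G| = 60); a cyclic group of order m has exactly φ(d) elements of each order d | m, and none otherwise.
2 | 60, and φ(2) = 2 − 1 = 1.

1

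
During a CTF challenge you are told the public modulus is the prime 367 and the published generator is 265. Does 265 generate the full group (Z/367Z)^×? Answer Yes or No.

Yes

φ(367) = 367 − 1 = 366 = 2 · 3 · 61.
An element g generates (Z/367Z)^× iff g^(366/q) ≢ 1 (mod 367) for each prime q ∈ {2, 3, 61}.
265^183 ≡ 366 (mod 367)  [q = 2: ≢ 1 ✓]
265^122 ≡ 83 (mod 367)  [q = 3: ≢ 1 ✓]
265^6 ≡ 114 (mod 367)  [q = 61: ≢ 1 ✓]
None equal 1, so ord_367(265) = 366: 265 is a primitive root.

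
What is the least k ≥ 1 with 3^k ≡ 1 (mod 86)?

42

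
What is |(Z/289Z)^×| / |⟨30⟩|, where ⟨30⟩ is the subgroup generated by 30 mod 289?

ord(30) | φ(289) = φ(17^2) = 17·(17−1) = 272 = 2^4 · 17.
Divisors of 272: 1, 2, 4, 8, 16, 17, 34, 68, 136, 272.
Evaluate successive powers at the divisors of 272:
30^1 ≡ 30 (mod 289)
30^2 ≡ 33 (mod 289)
30^4 ≡ 222 (mod 289)
30^8 ≡ 154 (mod 289)
30^16 ≡ 18 (mod 289)
30^17 ≡ 251 (mod 289)
30^34 ≡ 288 (mod 289)
30^68 ≡ 1 (mod 289) ✓
The order of 30 is 68, so the subgroup it generates has 68 elements.
[(Z/289Z)^× : ⟨30⟩] = 272/68 = 4.

4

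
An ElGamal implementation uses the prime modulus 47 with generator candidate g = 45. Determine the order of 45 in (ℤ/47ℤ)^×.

Since 45 ∈ (Z/47Z)^×, its order divides φ(47) = 47 − 1 = 46 = 2 · 23.
Divisors of 46: 1, 2, 23, 46.
Test each divisor d:
45^1 ≡ 45
45^2 ≡ 4
45^23 ≡ 46
45^46 ≡ 1
So ord_47(45) = 46.

46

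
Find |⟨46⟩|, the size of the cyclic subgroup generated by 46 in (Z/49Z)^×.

The order of 46 must divide φ(49) = φ(7^2) = 7·(7−1) = 42 = 2 · 3 · 7.
Divisors of 42: 1, 2, 3, 6, 7, 14, 21, 42.
Test each divisor d:
46^1 ≡ 46 (mod 49)
46^2 ≡ 9 (mod 49)
46^3 ≡ 22 (mod 49)
46^6 ≡ 43 (mod 49)
46^7 ≡ 18 (mod 49)
46^14 ≡ 30 (mod 49)
46^21 ≡ 1 (mod 49) ✓
Hence ord(46) = 21.

21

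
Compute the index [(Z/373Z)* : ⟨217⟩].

12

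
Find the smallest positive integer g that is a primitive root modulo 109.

φ(109) = 109 − 1 = 108 = 2^2 · 3^3.
g is a primitive root iff g^(108/q) ≢ 1 (mod 109) for each prime q ∈ {2, 3}.
g = 2: 2^54 ≡ 108; 2^36 ≡ 1 — hits 1, so not a primitive root.
g = 3: 3^54 ≡ 1 — hits 1, so not a primitive root.
g = 4: 4^54 ≡ 1 — hits 1, so not a primitive root.
g = 5: 5^54 ≡ 1 — hits 1, so not a primitive root.
g = 6: 6^54 ≡ 108; 6^36 ≡ 63 — none is 1, so 6 is a primitive root.
The smallest primitive root modulo 109 is 6.

6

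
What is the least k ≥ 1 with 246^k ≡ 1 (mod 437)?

ord(246) | φ(437) = φ(19·23) = (19−1)·(23−1) = 18·22 = 396 = 2^2 · 3^2 · 11.
Divisors of 396: 1, 2, 3, 4, 6, 9, 11, 12, 18, 22, 33, 36, 44, 66, 99, 132, 198, 396.
Compute 246^d (mod 437) for the divisors d until we hit 1:
246^1 ≡ 246 (mod 437)
246^2 ≡ 210 (mod 437)
246^3 ≡ 94 (mod 437)
246^4 ≡ 400 (mod 437)
246^6 ≡ 96 (mod 437)
246^9 ≡ 284 (mod 437)
246^11 ≡ 208 (mod 437)
246^12 ≡ 39 (mod 437)
246^18 ≡ 248 (mod 437)
246^22 ≡ 1 (mod 437) ✓
So ord_437(246) = 22.

22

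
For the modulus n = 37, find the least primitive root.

2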